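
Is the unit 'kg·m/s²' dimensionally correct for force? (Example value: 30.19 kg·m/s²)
Yes

force has SI base units: kg * m / s^2
kg·m/s² reduces to the same SI base units, so it is a valid unit for force.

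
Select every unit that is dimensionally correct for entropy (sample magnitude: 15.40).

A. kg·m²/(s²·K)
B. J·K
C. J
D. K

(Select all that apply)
A

entropy has SI base units: kg * m^2 / (s^2 * K)

Checking each option against kg * m^2 / (s^2 * K):
  A. kg·m²/(s²·K): ✓ matches
  B. J·K: ✗ does not match
  C. J: ✗ does not match
  D. K: ✗ does not match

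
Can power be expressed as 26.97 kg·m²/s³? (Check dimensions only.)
Yes

power has SI base units: kg * m^2 / s^3
kg·m²/s³ reduces to the same SI base units, so it is a valid unit for power.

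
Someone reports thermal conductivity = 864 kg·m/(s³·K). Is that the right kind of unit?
Yes

thermal conductivity has SI base units: kg * m / (s^3 * K)
kg·m/(s³·K) reduces to the same SI base units, so it is a valid unit for thermal conductivity.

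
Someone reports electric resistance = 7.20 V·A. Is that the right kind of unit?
No

electric resistance has SI base units: kg * m^2 / (A^2 * s^3)
V·A does NOT reduce to kg * m^2 / (A^2 * s^3); a valid unit for electric resistance would be e.g. Ω.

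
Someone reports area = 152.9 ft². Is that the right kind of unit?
Yes

area has SI base units: m^2
ft² reduces to the same SI base units, so it is a valid unit for area.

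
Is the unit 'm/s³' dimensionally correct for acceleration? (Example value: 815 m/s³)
No

acceleration has SI base units: m / s^2
m/s³ does NOT reduce to m / s^2; a valid unit for acceleration would be e.g. m/s².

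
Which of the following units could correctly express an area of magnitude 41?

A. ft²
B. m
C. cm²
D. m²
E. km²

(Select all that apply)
A, C, D, E

area has SI base units: m^2

Checking each option against m^2:
  A. ft²: ✓ matches
  B. m: ✗ does not match
  C. cm²: ✓ matches
  D. m²: ✓ matches
  E. km²: ✓ matches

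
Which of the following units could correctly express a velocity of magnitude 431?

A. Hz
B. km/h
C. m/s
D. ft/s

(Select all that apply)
B, C, D

velocity has SI base units: m / s

Checking each option against m / s:
  A. Hz: ✗ does not match
  B. km/h: ✓ matches
  C. m/s: ✓ matches
  D. ft/s: ✓ matches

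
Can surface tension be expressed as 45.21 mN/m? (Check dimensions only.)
Yes

surface tension has SI base units: kg / s^2
mN/m reduces to the same SI base units, so it is a valid unit for surface tension.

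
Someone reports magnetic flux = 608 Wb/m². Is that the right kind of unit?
No

magnetic flux has SI base units: kg * m^2 / (A * s^2)
Wb/m² does NOT reduce to kg * m^2 / (A * s^2); a valid unit for magnetic flux would be e.g. Wb.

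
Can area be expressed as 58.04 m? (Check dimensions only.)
No

area has SI base units: m^2
m does NOT reduce to m^2; a valid unit for area would be e.g. m².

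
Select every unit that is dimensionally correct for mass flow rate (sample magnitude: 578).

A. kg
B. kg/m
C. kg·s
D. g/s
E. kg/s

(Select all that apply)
D, E

mass flow rate has SI base units: kg / s

Checking each option against kg / s:
  A. kg: ✗ does not match
  B. kg/m: ✗ does not match
  C. kg·s: ✗ does not match
  D. g/s: ✓ matches
  E. kg/s: ✓ matches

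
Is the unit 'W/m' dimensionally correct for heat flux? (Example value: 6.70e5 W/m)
No

heat flux has SI base units: kg / s^3
W/m does NOT reduce to kg / s^3; a valid unit for heat flux would be e.g. W/m².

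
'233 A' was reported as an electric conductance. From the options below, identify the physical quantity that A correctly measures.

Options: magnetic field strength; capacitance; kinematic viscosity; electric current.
electric current

electric conductance should have units dimensionally equivalent to A^2 * s^3 / (kg * m^2) (e.g. S).
The given unit 'A' reduces to A. Of the listed options, that is the dimensionality of electric current.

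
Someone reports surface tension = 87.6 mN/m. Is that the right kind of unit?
Yes

surface tension has SI base units: kg / s^2
mN/m reduces to the same SI base units, so it is a valid unit for surface tension.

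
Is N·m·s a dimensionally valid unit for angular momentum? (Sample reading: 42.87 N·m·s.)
Yes

angular momentum has SI base units: kg * m^2 / s
N·m·s reduces to the same SI base units, so it is a valid unit for angular momentum.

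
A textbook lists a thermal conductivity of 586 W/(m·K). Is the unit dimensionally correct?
Yes

thermal conductivity has SI base units: kg * m / (s^3 * K)
W/(m·K) reduces to the same SI base units, so it is a valid unit for thermal conductivity.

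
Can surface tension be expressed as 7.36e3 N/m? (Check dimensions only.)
Yes

surface tension has SI base units: kg / s^2
N/m reduces to the same SI base units, so it is a valid unit for surface tension.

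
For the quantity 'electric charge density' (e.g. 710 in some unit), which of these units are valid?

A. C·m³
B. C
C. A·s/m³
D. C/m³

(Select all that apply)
C, D

electric charge density has SI base units: A * s / m^3

Checking each option against A * s / m^3:
  A. C·m³: ✗ does not match
  B. C: ✗ does not match
  C. A·s/m³: ✓ matches
  D. C/m³: ✓ matches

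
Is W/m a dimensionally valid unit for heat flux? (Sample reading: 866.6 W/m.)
No

heat flux has SI base units: kg / s^3
W/m does NOT reduce to kg / s^3; a valid unit for heat flux would be e.g. W/m².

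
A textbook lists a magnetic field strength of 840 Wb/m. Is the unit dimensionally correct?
No

magnetic field strength has SI base units: A / m
Wb/m does NOT reduce to A / m; a valid unit for magnetic field strength would be e.g. A/m.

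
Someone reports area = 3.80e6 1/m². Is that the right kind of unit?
No

area has SI base units: m^2
1/m² does NOT reduce to m^2; a valid unit for area would be e.g. m².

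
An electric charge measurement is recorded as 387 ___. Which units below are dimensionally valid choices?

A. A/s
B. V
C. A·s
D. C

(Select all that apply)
C, D

electric charge has SI base units: A * s

Checking each option against A * s:
  A. A/s: ✗ does not match
  B. V: ✗ does not match
  C. A·s: ✓ matches
  D. C: ✓ matches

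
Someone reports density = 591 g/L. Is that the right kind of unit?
Yes

density has SI base units: kg / m^3
g/L reduces to the same SI base units, so it is a valid unit for density.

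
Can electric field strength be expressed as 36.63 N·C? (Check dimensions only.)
No

electric field strength has SI base units: kg * m / (A * s^3)
N·C does NOT reduce to kg * m / (A * s^3); a valid unit for electric field strength would be e.g. V/m.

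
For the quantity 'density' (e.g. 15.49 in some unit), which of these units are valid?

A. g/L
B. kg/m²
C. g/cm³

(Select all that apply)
A, C

density has SI base units: kg / m^3

Checking each option against kg / m^3:
  A. g/L: ✓ matches
  B. kg/m²: ✗ does not match
  C. g/cm³: ✓ matches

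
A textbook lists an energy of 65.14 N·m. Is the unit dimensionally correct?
Yes

energy has SI base units: kg * m^2 / s^2
N·m reduces to the same SI base units, so it is a valid unit for energy.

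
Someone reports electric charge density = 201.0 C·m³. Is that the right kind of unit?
No

electric charge density has SI base units: A * s / m^3
C·m³ does NOT reduce to A * s / m^3; a valid unit for electric charge density would be e.g. C/m³.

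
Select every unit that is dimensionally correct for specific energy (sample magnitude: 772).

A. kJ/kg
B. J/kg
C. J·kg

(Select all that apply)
A, B

specific energy has SI base units: m^2 / s^2

Checking each option against m^2 / s^2:
  A. kJ/kg: ✓ matches
  B. J/kg: ✓ matches
  C. J·kg: ✗ does not match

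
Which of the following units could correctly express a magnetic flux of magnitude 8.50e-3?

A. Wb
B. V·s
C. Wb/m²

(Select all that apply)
A, B

magnetic flux has SI base units: kg * m^2 / (A * s^2)

Checking each option against kg * m^2 / (A * s^2):
  A. Wb: ✓ matches
  B. V·s: ✓ matches
  C. Wb/m²: ✗ does not match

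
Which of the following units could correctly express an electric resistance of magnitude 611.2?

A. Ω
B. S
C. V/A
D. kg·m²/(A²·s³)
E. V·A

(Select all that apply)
A, C, D

electric resistance has SI base units: kg * m^2 / (A^2 * s^3)

Checking each option against kg * m^2 / (A^2 * s^3):
  A. Ω: ✓ matches
  B. S: ✗ does not match
  C. V/A: ✓ matches
  D. kg·m²/(A²·s³): ✓ matches
  E. V·A: ✗ does not match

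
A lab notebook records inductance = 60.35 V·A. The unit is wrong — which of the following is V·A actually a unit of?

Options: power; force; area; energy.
power

inductance should have units dimensionally equivalent to kg * m^2 / (A^2 * s^2) (e.g. H).
The given unit 'V·A' reduces to kg * m^2 / s^3. Of the listed options, that is the dimensionality of power.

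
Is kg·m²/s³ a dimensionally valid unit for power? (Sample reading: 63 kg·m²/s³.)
Yes

power has SI base units: kg * m^2 / s^3
kg·m²/s³ reduces to the same SI base units, so it is a valid unit for power.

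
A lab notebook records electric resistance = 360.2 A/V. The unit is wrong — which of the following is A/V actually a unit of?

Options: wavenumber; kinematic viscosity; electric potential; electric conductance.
electric conductance

electric resistance should have units dimensionally equivalent to kg * m^2 / (A^2 * s^3) (e.g. Ω).
The given unit 'A/V' reduces to A^2 * s^3 / (kg * m^2). Of the listed options, that is the dimensionality of electric conductance.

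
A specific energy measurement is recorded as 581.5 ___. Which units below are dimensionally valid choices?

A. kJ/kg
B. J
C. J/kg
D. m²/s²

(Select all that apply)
A, C, D

specific energy has SI base units: m^2 / s^2

Checking each option against m^2 / s^2:
  A. kJ/kg: ✓ matches
  B. J: ✗ does not match
  C. J/kg: ✓ matches
  D. m²/s²: ✓ matches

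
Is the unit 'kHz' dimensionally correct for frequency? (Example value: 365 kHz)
Yes

frequency has SI base units: 1 / s
kHz reduces to the same SI base units, so it is a valid unit for frequency.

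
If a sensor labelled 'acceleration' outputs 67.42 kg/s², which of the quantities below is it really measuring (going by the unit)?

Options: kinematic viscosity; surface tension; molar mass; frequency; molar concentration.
surface tension

acceleration should have units dimensionally equivalent to m / s^2 (e.g. m/s²).
The given unit 'kg/s²' reduces to kg / s^2. Of the listed options, that is the dimensionality of surface tension.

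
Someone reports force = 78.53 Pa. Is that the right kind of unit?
No

force has SI base units: kg * m / s^2
Pa does NOT reduce to kg * m / s^2; a valid unit for force would be e.g. N.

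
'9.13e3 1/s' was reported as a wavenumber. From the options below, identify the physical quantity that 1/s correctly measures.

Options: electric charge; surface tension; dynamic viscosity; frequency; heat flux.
frequency

wavenumber should have units dimensionally equivalent to 1 / m (e.g. 1/m).
The given unit '1/s' reduces to 1 / s. Of the listed options, that is the dimensionality of frequency.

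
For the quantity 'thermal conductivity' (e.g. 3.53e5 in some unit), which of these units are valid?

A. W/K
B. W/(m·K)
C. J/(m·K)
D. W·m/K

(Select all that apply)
B

thermal conductivity has SI base units: kg * m / (s^3 * K)

Checking each option against kg * m / (s^3 * K):
  A. W/K: ✗ does not match
  B. W/(m·K): ✓ matches
  C. J/(m·K): ✗ does not match
  D. W·m/K: ✗ does not match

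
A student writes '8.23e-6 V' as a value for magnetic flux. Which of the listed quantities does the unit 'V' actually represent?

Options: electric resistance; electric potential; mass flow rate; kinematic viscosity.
electric potential

magnetic flux should have units dimensionally equivalent to kg * m^2 / (A * s^2) (e.g. Wb).
The given unit 'V' reduces to kg * m^2 / (A * s^3). Of the listed options, that is the dimensionality of electric potential.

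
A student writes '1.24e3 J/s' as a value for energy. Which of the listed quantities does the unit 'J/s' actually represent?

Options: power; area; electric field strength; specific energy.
power

energy should have units dimensionally equivalent to kg * m^2 / s^2 (e.g. J).
The given unit 'J/s' reduces to kg * m^2 / s^3. Of the listed options, that is the dimensionality of power.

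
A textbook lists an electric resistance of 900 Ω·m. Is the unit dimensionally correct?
No

electric resistance has SI base units: kg * m^2 / (A^2 * s^3)
Ω·m does NOT reduce to kg * m^2 / (A^2 * s^3); a valid unit for electric resistance would be e.g. Ω.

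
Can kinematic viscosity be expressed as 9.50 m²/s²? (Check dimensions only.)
No

kinematic viscosity has SI base units: m^2 / s
m²/s² does NOT reduce to m^2 / s; a valid unit for kinematic viscosity would be e.g. m²/s.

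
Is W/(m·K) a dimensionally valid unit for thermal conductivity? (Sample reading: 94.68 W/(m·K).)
Yes

thermal conductivity has SI base units: kg * m / (s^3 * K)
W/(m·K) reduces to the same SI base units, so it is a valid unit for thermal conductivity.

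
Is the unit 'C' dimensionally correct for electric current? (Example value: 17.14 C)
No

electric current has SI base units: A
C does NOT reduce to A; a valid unit for electric current would be e.g. A.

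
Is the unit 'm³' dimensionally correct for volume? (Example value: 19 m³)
Yes

volume has SI base units: m^3
m³ reduces to the same SI base units, so it is a valid unit for volume.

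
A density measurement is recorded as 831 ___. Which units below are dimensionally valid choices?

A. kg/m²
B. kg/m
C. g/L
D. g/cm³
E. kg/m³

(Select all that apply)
C, D, E

density has SI base units: kg / m^3

Checking each option against kg / m^3:
  A. kg/m²: ✗ does not match
  B. kg/m: ✗ does not match
  C. g/L: ✓ matches
  D. g/cm³: ✓ matches
  E. kg/m³: ✓ matches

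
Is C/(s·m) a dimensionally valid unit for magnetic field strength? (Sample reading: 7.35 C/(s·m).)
Yes

magnetic field strength has SI base units: A / m
C/(s·m) reduces to the same SI base units, so it is a valid unit for magnetic field strength.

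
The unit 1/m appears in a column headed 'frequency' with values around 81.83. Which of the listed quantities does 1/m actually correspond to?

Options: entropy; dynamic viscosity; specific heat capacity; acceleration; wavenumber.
wavenumber

frequency should have units dimensionally equivalent to 1 / s (e.g. Hz).
The given unit '1/m' reduces to 1 / m. Of the listed options, that is the dimensionality of wavenumber.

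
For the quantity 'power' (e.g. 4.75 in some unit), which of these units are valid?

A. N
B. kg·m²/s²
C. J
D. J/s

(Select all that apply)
D

power has SI base units: kg * m^2 / s^3

Checking each option against kg * m^2 / s^3:
  A. N: ✗ does not match
  B. kg·m²/s²: ✗ does not match
  C. J: ✗ does not match
  D. J/s: ✓ matches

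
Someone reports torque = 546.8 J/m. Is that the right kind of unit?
No

torque has SI base units: kg * m^2 / s^2
J/m does NOT reduce to kg * m^2 / s^2; a valid unit for torque would be e.g. N·m.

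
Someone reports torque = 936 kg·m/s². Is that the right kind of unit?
No

torque has SI base units: kg * m^2 / s^2
kg·m/s² does NOT reduce to kg * m^2 / s^2; a valid unit for torque would be e.g. N·m.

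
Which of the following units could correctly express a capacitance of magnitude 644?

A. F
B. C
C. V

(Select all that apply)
A

capacitance has SI base units: A^2 * s^4 / (kg * m^2)

Checking each option against A^2 * s^4 / (kg * m^2):
  A. F: ✓ matches
  B. C: ✗ does not match
  C. V: ✗ does not match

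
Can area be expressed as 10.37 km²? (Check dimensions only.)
Yes

area has SI base units: m^2
km² reduces to the same SI base units, so it is a valid unit for area.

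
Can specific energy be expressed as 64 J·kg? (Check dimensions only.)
No

specific energy has SI base units: m^2 / s^2
J·kg does NOT reduce to m^2 / s^2; a valid unit for specific energy would be e.g. J/kg.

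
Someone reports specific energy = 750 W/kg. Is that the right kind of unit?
No

specific energy has SI base units: m^2 / s^2
W/kg does NOT reduce to m^2 / s^2; a valid unit for specific energy would be e.g. J/kg.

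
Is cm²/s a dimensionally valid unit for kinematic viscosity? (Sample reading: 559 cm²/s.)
Yes

kinematic viscosity has SI base units: m^2 / s
cm²/s reduces to the same SI base units, so it is a valid unit for kinematic viscosity.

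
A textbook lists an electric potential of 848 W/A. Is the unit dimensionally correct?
Yes

electric potential has SI base units: kg * m^2 / (A * s^3)
W/A reduces to the same SI base units, so it is a valid unit for electric potential.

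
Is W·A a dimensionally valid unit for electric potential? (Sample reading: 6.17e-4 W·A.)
No

electric potential has SI base units: kg * m^2 / (A * s^3)
W·A does NOT reduce to kg * m^2 / (A * s^3); a valid unit for electric potential would be e.g. V.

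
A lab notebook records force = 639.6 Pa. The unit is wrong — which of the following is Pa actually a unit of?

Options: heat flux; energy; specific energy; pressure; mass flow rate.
pressure

force should have units dimensionally equivalent to kg * m / s^2 (e.g. N).
The given unit 'Pa' reduces to kg / (m * s^2). Of the listed options, that is the dimensionality of pressure.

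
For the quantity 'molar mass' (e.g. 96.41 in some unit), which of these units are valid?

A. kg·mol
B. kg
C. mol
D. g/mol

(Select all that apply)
D

molar mass has SI base units: kg / mol

Checking each option against kg / mol:
  A. kg·mol: ✗ does not match
  B. kg: ✗ does not match
  C. mol: ✗ does not match
  D. g/mol: ✓ matches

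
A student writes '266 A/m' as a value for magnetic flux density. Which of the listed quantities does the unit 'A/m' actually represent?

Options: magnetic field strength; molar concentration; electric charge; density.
magnetic field strength

magnetic flux density should have units dimensionally equivalent to kg / (A * s^2) (e.g. T).
The given unit 'A/m' reduces to A / m. Of the listed options, that is the dimensionality of magnetic field strength.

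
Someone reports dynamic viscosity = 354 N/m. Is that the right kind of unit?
No

dynamic viscosity has SI base units: kg / (m * s)
N/m does NOT reduce to kg / (m * s); a valid unit for dynamic viscosity would be e.g. Pa·s.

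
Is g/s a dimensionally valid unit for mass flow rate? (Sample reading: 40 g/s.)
Yes

mass flow rate has SI base units: kg / s
g/s reduces to the same SI base units, so it is a valid unit for mass flow rate.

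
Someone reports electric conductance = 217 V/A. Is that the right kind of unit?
No

electric conductance has SI base units: A^2 * s^3 / (kg * m^2)
V/A does NOT reduce to A^2 * s^3 / (kg * m^2); a valid unit for electric conductance would be e.g. S.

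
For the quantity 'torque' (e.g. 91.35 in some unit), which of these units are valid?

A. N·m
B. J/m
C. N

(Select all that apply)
A

torque has SI base units: kg * m^2 / s^2

Checking each option against kg * m^2 / s^2:
  A. N·m: ✓ matches
  B. J/m: ✗ does not match
  C. N: ✗ does not match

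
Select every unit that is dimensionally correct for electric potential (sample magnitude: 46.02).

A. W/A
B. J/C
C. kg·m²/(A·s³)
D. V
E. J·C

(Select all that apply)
A, B, C, D

electric potential has SI base units: kg * m^2 / (A * s^3)

Checking each option against kg * m^2 / (A * s^3):
  A. W/A: ✓ matches
  B. J/C: ✓ matches
  C. kg·m²/(A·s³): ✓ matches
  D. V: ✓ matches
  E. J·C: ✗ does not match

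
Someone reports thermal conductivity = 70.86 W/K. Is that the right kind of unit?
No

thermal conductivity has SI base units: kg * m / (s^3 * K)
W/K does NOT reduce to kg * m / (s^3 * K); a valid unit for thermal conductivity would be e.g. W/(m·K).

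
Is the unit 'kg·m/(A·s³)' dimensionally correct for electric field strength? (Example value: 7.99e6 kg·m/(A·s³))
Yes

electric field strength has SI base units: kg * m / (A * s^3)
kg·m/(A·s³) reduces to the same SI base units, so it is a valid unit for electric field strength.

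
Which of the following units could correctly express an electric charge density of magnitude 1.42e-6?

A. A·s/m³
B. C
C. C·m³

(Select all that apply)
A

electric charge density has SI base units: A * s / m^3

Checking each option against A * s / m^3:
  A. A·s/m³: ✓ matches
  B. C: ✗ does not match
  C. C·m³: ✗ does not match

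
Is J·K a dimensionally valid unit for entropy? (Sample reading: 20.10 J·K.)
No

entropy has SI base units: kg * m^2 / (s^2 * K)
J·K does NOT reduce to kg * m^2 / (s^2 * K); a valid unit for entropy would be e.g. J/K.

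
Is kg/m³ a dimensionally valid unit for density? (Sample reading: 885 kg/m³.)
Yes

density has SI base units: kg / m^3
kg/m³ reduces to the same SI base units, so it is a valid unit for density.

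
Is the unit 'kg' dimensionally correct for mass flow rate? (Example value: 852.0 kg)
No

mass flow rate has SI base units: kg / s
kg does NOT reduce to kg / s; a valid unit for mass flow rate would be e.g. kg/s.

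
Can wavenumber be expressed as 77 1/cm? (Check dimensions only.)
Yes

wavenumber has SI base units: 1 / m
1/cm reduces to the same SI base units, so it is a valid unit for wavenumber.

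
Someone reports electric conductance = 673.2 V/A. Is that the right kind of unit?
No

electric conductance has SI base units: A^2 * s^3 / (kg * m^2)
V/A does NOT reduce to A^2 * s^3 / (kg * m^2); a valid unit for electric conductance would be e.g. S.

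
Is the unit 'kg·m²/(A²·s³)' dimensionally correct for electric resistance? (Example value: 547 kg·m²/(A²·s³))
Yes

electric resistance has SI base units: kg * m^2 / (A^2 * s^3)
kg·m²/(A²·s³) reduces to the same SI base units, so it is a valid unit for electric resistance.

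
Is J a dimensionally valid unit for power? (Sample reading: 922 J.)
No

power has SI base units: kg * m^2 / s^3
J does NOT reduce to kg * m^2 / s^3; a valid unit for power would be e.g. W.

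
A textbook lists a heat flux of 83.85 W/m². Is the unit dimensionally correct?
Yes

heat flux has SI base units: kg / s^3
W/m² reduces to the same SI base units, so it is a valid unit for heat flux.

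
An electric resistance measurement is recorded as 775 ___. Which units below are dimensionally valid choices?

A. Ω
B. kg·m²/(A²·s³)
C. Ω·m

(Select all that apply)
A, B

electric resistance has SI base units: kg * m^2 / (A^2 * s^3)

Checking each option against kg * m^2 / (A^2 * s^3):
  A. Ω: ✓ matches
  B. kg·m²/(A²·s³): ✓ matches
  C. Ω·m: ✗ does not match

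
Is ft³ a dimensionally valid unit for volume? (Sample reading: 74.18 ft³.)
Yes

volume has SI base units: m^3
ft³ reduces to the same SI base units, so it is a valid unit for volume.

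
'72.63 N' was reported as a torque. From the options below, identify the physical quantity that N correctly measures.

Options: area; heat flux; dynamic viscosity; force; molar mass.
force

torque should have units dimensionally equivalent to kg * m^2 / s^2 (e.g. N·m).
The given unit 'N' reduces to kg * m / s^2. Of the listed options, that is the dimensionality of force.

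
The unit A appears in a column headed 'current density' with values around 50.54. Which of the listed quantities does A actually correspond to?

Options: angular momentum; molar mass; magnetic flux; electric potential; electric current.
electric current

current density should have units dimensionally equivalent to A / m^2 (e.g. A/m²).
The given unit 'A' reduces to A. Of the listed options, that is the dimensionality of electric current.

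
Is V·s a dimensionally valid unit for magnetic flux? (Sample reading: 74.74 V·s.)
Yes

magnetic flux has SI base units: kg * m^2 / (A * s^2)
V·s reduces to the same SI base units, so it is a valid unit for magnetic flux.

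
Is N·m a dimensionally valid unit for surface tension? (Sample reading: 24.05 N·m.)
No

surface tension has SI base units: kg / s^2
N·m does NOT reduce to kg / s^2; a valid unit for surface tension would be e.g. N/m.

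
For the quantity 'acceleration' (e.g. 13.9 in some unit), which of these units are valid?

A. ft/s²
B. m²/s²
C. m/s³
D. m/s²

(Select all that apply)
A, D

acceleration has SI base units: m / s^2

Checking each option against m / s^2:
  A. ft/s²: ✓ matches
  B. m²/s²: ✗ does not match
  C. m/s³: ✗ does not match
  D. m/s²: ✓ matches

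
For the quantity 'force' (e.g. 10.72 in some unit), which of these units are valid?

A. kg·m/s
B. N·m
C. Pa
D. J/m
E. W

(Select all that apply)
D

force has SI base units: kg * m / s^2

Checking each option against kg * m / s^2:
  A. kg·m/s: ✗ does not match
  B. N·m: ✗ does not match
  C. Pa: ✗ does not match
  D. J/m: ✓ matches
  E. W: ✗ does not match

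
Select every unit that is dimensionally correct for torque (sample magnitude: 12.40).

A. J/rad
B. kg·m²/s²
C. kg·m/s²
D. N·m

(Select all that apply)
A, B, D

torque has SI base units: kg * m^2 / s^2

Checking each option against kg * m^2 / s^2:
  A. J/rad: ✓ matches
  B. kg·m²/s²: ✓ matches
  C. kg·m/s²: ✗ does not match
  D. N·m: ✓ matches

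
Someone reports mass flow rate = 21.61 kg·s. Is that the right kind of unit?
No

mass flow rate has SI base units: kg / s
kg·s does NOT reduce to kg / s; a valid unit for mass flow rate would be e.g. kg/s.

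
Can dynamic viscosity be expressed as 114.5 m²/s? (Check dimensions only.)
No

dynamic viscosity has SI base units: kg / (m * s)
m²/s does NOT reduce to kg / (m * s); a valid unit for dynamic viscosity would be e.g. Pa·s.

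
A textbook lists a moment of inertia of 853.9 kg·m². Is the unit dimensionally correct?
Yes

moment of inertia has SI base units: kg * m^2
kg·m² reduces to the same SI base units, so it is a valid unit for moment of inertia.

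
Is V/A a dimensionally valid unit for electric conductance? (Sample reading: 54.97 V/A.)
No

electric conductance has SI base units: A^2 * s^3 / (kg * m^2)
V/A does NOT reduce to A^2 * s^3 / (kg * m^2); a valid unit for electric conductance would be e.g. S.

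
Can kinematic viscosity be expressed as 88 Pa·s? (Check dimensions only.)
No

kinematic viscosity has SI base units: m^2 / s
Pa·s does NOT reduce to m^2 / s; a valid unit for kinematic viscosity would be e.g. m²/s.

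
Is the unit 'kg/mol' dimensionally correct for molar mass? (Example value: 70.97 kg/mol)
Yes

molar mass has SI base units: kg / mol
kg/mol reduces to the same SI base units, so it is a valid unit for molar mass.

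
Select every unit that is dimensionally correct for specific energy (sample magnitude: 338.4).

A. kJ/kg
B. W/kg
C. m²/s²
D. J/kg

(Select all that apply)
A, C, D

specific energy has SI base units: m^2 / s^2

Checking each option against m^2 / s^2:
  A. kJ/kg: ✓ matches
  B. W/kg: ✗ does not match
  C. m²/s²: ✓ matches
  D. J/kg: ✓ matches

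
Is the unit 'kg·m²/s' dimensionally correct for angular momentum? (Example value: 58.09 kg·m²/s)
Yes

angular momentum has SI base units: kg * m^2 / s
kg·m²/s reduces to the same SI base units, so it is a valid unit for angular momentum.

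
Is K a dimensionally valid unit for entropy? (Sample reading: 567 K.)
No

entropy has SI base units: kg * m^2 / (s^2 * K)
K does NOT reduce to kg * m^2 / (s^2 * K); a valid unit for entropy would be e.g. J/K.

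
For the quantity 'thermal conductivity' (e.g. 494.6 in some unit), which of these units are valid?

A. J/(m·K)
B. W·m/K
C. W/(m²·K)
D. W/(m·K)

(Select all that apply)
D

thermal conductivity has SI base units: kg * m / (s^3 * K)

Checking each option against kg * m / (s^3 * K):
  A. J/(m·K): ✗ does not match
  B. W·m/K: ✗ does not match
  C. W/(m²·K): ✗ does not match
  D. W/(m·K): ✓ matches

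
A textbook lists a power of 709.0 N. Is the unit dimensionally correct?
No

power has SI base units: kg * m^2 / s^3
N does NOT reduce to kg * m^2 / s^3; a valid unit for power would be e.g. W.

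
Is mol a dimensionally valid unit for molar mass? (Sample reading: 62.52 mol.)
No

molar mass has SI base units: kg / mol
mol does NOT reduce to kg / mol; a valid unit for molar mass would be e.g. kg/mol.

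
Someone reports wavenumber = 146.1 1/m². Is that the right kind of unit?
No

wavenumber has SI base units: 1 / m
1/m² does NOT reduce to 1 / m; a valid unit for wavenumber would be e.g. 1/m.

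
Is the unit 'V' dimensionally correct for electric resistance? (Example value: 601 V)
No

electric resistance has SI base units: kg * m^2 / (A^2 * s^3)
V does NOT reduce to kg * m^2 / (A^2 * s^3); a valid unit for electric resistance would be e.g. Ω.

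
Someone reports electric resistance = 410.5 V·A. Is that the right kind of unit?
No

electric resistance has SI base units: kg * m^2 / (A^2 * s^3)
V·A does NOT reduce to kg * m^2 / (A^2 * s^3); a valid unit for electric resistance would be e.g. Ω.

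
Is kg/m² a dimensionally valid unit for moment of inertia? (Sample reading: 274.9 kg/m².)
No

moment of inertia has SI base units: kg * m^2
kg/m² does NOT reduce to kg * m^2; a valid unit for moment of inertia would be e.g. kg·m².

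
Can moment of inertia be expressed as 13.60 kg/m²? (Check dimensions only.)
No

moment of inertia has SI base units: kg * m^2
kg/m² does NOT reduce to kg * m^2; a valid unit for moment of inertia would be e.g. kg·m².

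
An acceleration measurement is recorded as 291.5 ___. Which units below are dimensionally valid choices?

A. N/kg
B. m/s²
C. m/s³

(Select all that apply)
A, B

acceleration has SI base units: m / s^2

Checking each option against m / s^2:
  A. N/kg: ✓ matches
  B. m/s²: ✓ matches
  C. m/s³: ✗ does not match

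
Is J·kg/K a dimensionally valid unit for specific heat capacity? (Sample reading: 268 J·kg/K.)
No

specific heat capacity has SI base units: m^2 / (s^2 * K)
J·kg/K does NOT reduce to m^2 / (s^2 * K); a valid unit for specific heat capacity would be e.g. J/(kg·K).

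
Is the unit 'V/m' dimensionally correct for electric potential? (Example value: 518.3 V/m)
No

electric potential has SI base units: kg * m^2 / (A * s^3)
V/m does NOT reduce to kg * m^2 / (A * s^3); a valid unit for electric potential would be e.g. V.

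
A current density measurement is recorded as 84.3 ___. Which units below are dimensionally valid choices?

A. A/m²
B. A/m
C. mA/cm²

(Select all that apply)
A, C

current density has SI base units: A / m^2

Checking each option against A / m^2:
  A. A/m²: ✓ matches
  B. A/m: ✗ does not match
  C. mA/cm²: ✓ matches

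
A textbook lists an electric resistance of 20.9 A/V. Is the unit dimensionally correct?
No

electric resistance has SI base units: kg * m^2 / (A^2 * s^3)
A/V does NOT reduce to kg * m^2 / (A^2 * s^3); a valid unit for electric resistance would be e.g. Ω.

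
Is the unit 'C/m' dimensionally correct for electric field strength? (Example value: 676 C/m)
No

electric field strength has SI base units: kg * m / (A * s^3)
C/m does NOT reduce to kg * m / (A * s^3); a valid unit for electric field strength would be e.g. V/m.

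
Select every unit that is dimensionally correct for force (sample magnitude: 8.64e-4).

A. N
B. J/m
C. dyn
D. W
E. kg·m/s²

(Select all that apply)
A, B, C, E

force has SI base units: kg * m / s^2

Checking each option against kg * m / s^2:
  A. N: ✓ matches
  B. J/m: ✓ matches
  C. dyn: ✓ matches
  D. W: ✗ does not match
  E. kg·m/s²: ✓ matches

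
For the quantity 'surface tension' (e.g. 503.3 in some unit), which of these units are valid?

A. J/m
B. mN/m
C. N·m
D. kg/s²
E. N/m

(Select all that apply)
B, D, E

surface tension has SI base units: kg / s^2

Checking each option against kg / s^2:
  A. J/m: ✗ does not match
  B. mN/m: ✓ matches
  C. N·m: ✗ does not match
  D. kg/s²: ✓ matches
  E. N/m: ✓ matches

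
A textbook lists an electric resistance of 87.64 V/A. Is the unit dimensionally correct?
Yes

electric resistance has SI base units: kg * m^2 / (A^2 * s^3)
V/A reduces to the same SI base units, so it is a valid unit for electric resistance.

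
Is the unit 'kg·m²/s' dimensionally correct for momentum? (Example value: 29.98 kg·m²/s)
No

momentum has SI base units: kg * m / s
kg·m²/s does NOT reduce to kg * m / s; a valid unit for momentum would be e.g. kg·m/s.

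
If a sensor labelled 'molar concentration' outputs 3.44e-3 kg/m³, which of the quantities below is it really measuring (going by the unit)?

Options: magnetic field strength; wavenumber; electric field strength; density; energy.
density

molar concentration should have units dimensionally equivalent to mol / m^3 (e.g. mol/m³).
The given unit 'kg/m³' reduces to kg / m^3. Of the listed options, that is the dimensionality of density.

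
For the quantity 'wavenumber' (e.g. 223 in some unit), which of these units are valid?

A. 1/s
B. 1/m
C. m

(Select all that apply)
B

wavenumber has SI base units: 1 / m

Checking each option against 1 / m:
  A. 1/s: ✗ does not match
  B. 1/m: ✓ matches
  C. m: ✗ does not match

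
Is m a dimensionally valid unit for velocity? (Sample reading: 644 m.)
No

velocity has SI base units: m / s
m does NOT reduce to m / s; a valid unit for velocity would be e.g. m/s.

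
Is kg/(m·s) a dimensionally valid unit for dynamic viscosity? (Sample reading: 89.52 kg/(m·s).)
Yes

dynamic viscosity has SI base units: kg / (m * s)
kg/(m·s) reduces to the same SI base units, so it is a valid unit for dynamic viscosity.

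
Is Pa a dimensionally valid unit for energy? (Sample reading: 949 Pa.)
No

energy has SI base units: kg * m^2 / s^2
Pa does NOT reduce to kg * m^2 / s^2; a valid unit for energy would be e.g. J.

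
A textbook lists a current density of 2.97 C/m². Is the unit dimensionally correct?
No

current density has SI base units: A / m^2
C/m² does NOT reduce to A / m^2; a valid unit for current density would be e.g. A/m².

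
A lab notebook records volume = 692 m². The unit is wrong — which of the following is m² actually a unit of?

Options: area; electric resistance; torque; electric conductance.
area

volume should have units dimensionally equivalent to m^3 (e.g. m³).
The given unit 'm²' reduces to m^2. Of the listed options, that is the dimensionality of area.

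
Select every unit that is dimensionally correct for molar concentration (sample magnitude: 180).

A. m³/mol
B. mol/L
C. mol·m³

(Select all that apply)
B

molar concentration has SI base units: mol / m^3

Checking each option against mol / m^3:
  A. m³/mol: ✗ does not match
  B. mol/L: ✓ matches
  C. mol·m³: ✗ does not match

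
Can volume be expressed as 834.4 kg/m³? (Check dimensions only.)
No

volume has SI base units: m^3
kg/m³ does NOT reduce to m^3; a valid unit for volume would be e.g. m³.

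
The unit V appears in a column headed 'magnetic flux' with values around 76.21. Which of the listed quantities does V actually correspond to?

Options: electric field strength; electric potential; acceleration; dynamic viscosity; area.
electric potential

magnetic flux should have units dimensionally equivalent to kg * m^2 / (A * s^2) (e.g. Wb).
The given unit 'V' reduces to kg * m^2 / (A * s^3). Of the listed options, that is the dimensionality of electric potential.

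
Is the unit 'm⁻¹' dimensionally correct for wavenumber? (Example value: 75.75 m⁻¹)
Yes

wavenumber has SI base units: 1 / m
m⁻¹ reduces to the same SI base units, so it is a valid unit for wavenumber.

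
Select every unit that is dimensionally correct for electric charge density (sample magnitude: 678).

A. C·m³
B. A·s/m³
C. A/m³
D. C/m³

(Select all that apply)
B, D

electric charge density has SI base units: A * s / m^3

Checking each option against A * s / m^3:
  A. C·m³: ✗ does not match
  B. A·s/m³: ✓ matches
  C. A/m³: ✗ does not match
  D. C/m³: ✓ matches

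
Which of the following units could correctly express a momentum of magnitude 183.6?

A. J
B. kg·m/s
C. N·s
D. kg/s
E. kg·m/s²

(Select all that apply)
B, C

momentum has SI base units: kg * m / s

Checking each option against kg * m / s:
  A. J: ✗ does not match
  B. kg·m/s: ✓ matches
  C. N·s: ✓ matches
  D. kg/s: ✗ does not match
  E. kg·m/s²: ✗ does not match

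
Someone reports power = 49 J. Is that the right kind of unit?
No

power has SI base units: kg * m^2 / s^3
J does NOT reduce to kg * m^2 / s^3; a valid unit for power would be e.g. W.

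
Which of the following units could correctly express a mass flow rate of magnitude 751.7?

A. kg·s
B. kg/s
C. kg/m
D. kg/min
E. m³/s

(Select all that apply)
B, D

mass flow rate has SI base units: kg / s

Checking each option against kg / s:
  A. kg·s: ✗ does not match
  B. kg/s: ✓ matches
  C. kg/m: ✗ does not match
  D. kg/min: ✓ matches
  E. m³/s: ✗ does not match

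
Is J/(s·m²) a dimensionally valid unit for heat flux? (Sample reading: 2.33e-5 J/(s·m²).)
Yes

heat flux has SI base units: kg / s^3
J/(s·m²) reduces to the same SI base units, so it is a valid unit for heat flux.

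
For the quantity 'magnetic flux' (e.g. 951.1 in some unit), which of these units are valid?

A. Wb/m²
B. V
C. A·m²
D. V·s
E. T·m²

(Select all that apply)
D, E

magnetic flux has SI base units: kg * m^2 / (A * s^2)

Checking each option against kg * m^2 / (A * s^2):
  A. Wb/m²: ✗ does not match
  B. V: ✗ does not match
  C. A·m²: ✗ does not match
  D. V·s: ✓ matches
  E. T·m²: ✓ matches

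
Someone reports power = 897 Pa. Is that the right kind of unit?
No

power has SI base units: kg * m^2 / s^3
Pa does NOT reduce to kg * m^2 / s^3; a valid unit for power would be e.g. W.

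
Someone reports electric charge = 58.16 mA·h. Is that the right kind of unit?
Yes

electric charge has SI base units: A * s
mA·h reduces to the same SI base units, so it is a valid unit for electric charge.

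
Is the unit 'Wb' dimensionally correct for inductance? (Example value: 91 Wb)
No

inductance has SI base units: kg * m^2 / (A^2 * s^2)
Wb does NOT reduce to kg * m^2 / (A^2 * s^2); a valid unit for inductance would be e.g. H.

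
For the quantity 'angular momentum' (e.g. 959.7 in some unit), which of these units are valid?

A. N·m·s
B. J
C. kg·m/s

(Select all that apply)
A

angular momentum has SI base units: kg * m^2 / s

Checking each option against kg * m^2 / s:
  A. N·m·s: ✓ matches
  B. J: ✗ does not match
  C. kg·m/s: ✗ does not match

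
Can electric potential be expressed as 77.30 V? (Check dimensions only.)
Yes

electric potential has SI base units: kg * m^2 / (A * s^3)
V reduces to the same SI base units, so it is a valid unit for electric potential.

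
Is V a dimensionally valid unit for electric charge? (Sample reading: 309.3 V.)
No

electric charge has SI base units: A * s
V does NOT reduce to A * s; a valid unit for electric charge would be e.g. C.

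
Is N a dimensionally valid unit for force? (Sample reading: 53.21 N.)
Yes

force has SI base units: kg * m / s^2
N reduces to the same SI base units, so it is a valid unit for force.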